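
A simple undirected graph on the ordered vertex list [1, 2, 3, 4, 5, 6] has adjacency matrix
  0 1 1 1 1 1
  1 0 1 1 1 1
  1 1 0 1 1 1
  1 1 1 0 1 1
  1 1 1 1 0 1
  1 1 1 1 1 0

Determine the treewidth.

5

A width-5 tree decomposition is:
Bags: B1 = {1, 2, 3, 4, 5, 6}
Tree: (single bag)
With just one bag of size 6, the width is 6 − 1 = 5, so tw(G) ≤ 5. On the other hand G contains the 6-clique {1, 2, 3, 4, 5, 6}. A clique must lie in a single bag of any decomposition, so no decomposition can have width below 5. Therefore the treewidth is 5.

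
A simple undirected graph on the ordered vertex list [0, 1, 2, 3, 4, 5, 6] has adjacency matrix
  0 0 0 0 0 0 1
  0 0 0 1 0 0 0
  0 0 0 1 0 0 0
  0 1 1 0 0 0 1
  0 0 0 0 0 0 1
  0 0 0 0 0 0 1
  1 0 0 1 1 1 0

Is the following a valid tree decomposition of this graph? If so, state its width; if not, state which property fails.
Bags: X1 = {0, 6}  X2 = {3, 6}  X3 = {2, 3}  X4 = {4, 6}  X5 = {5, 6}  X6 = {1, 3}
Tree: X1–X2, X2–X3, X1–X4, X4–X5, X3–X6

Yes; width 1.

Vertex coverage: the bags together contain {0, 1, 2, 3, 4, 5, 6}, the full vertex set. Edge coverage: each edge of G has both endpoints in at least one bag. Running intersection: for every vertex, the bags containing it form a connected subtree. All three properties hold, so this is a valid tree decomposition of width max|bag| − 1 = 1, and hence tw(G) ≤ 1.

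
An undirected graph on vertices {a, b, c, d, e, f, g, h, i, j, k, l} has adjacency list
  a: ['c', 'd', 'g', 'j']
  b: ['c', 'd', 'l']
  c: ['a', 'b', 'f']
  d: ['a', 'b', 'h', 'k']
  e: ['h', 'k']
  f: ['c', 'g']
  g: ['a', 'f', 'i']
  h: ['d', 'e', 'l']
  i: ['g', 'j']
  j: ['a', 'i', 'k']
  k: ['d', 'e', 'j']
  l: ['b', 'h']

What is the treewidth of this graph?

A width-3 tree decomposition is:
Bags: B1 = {f, g, i, j}  B2 = {a, f, g, j}  B3 = {a, c, f, j}  B4 = {a, c, j, k}  B5 = {a, c, d, k}  B6 = {b, c, d, k}  B7 = {b, d, e, k}  B8 = {b, d, e, h}  B9 = {b, e, h, l}
Tree: B1–B2, B2–B3, B3–B4, B4–B5, B5–B6, B6–B7, B7–B8, B8–B9
Every bag has size at most 4, so the width is 4 − 1 = 3 and tw(G) ≤ 3. For the lower bound: the 4 vertex sets {f,g,i}, {j}, {a}, {b,c,d,k} are disjoint, each induces a connected subgraph, and every pair is joined by at least one edge of G. Contracting each set to a single vertex therefore yields K_{4} as a minor, and since treewidth is minor-monotone, tw(G) ≥ tw(K_{4}) = 3. The upper and lower bounds meet at 3, so that is the treewidth.

3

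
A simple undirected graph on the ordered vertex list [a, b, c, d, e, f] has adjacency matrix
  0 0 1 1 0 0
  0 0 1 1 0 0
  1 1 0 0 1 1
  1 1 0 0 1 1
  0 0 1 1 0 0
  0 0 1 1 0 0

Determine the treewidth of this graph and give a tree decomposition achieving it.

Every bag has size at most 3, so the width is 3 − 1 = 2 and tw(G) ≤ 2. Since d–b–c–f–d is a cycle in G, G is not acyclic. Forests are exactly the graphs of treewidth ≤ 1, so tw(G) ≥ 2. Hence tw(G) = 2 exactly.

Treewidth 2.
Bags: B1 = {b, c, d}  B2 = {c, d, f}  B3 = {c, d, e}  B4 = {a, c, d}
Tree: B1–B2, B2–B3, B3–B4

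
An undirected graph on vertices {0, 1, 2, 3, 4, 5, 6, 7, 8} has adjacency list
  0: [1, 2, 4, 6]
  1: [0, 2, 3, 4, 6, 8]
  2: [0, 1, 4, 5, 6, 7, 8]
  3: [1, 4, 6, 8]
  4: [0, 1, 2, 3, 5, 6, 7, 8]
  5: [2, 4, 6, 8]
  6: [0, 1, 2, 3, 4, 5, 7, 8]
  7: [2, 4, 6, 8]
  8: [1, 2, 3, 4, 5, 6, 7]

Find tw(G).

A width-4 tree decomposition is:
Bags: B1 = {2, 4, 5, 6, 8}  B2 = {1, 2, 4, 6, 8}  B3 = {0, 1, 2, 4, 6}  B4 = {2, 4, 6, 7, 8}  B5 = {1, 3, 4, 6, 8}
Tree: B1–B2, B2–B3, B1–B4, B2–B5
Every bag has size at most 5, so the width is 5 − 1 = 4 and tw(G) ≤ 4. Conversely, {0, 1, 2, 4, 6} is a clique of size 5, and the vertices of any clique must share a bag in every tree decomposition; so some bag has ≥ 5 vertices and tw(G) ≥ 4. Combining the bounds, tw(G) = 4.

4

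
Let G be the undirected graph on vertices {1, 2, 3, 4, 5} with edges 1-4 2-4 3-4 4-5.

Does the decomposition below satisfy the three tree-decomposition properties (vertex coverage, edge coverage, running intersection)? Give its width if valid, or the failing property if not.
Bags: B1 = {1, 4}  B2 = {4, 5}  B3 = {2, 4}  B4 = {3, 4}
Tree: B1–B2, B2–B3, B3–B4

Every vertex of G appears in some bag (union = {1, 2, 3, 4, 5}); every edge is covered by a bag; and for each vertex v the set of bags containing v is connected in the bag tree. The decomposition is therefore valid. The largest bag has 2 vertices, so the width is 1.

Yes; width 1.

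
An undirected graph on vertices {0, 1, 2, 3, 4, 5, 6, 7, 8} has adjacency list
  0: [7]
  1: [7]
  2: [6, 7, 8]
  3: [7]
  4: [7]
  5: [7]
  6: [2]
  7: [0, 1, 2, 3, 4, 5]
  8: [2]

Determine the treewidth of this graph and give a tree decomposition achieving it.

Treewidth 1.
One such decomposition:
Bags: B1 = {2, 7}  B2 = {1, 7}  B3 = {2, 8}  B4 = {4, 7}  B5 = {3, 7}  B6 = {2, 6}  B7 = {5, 7}  B8 = {0, 7}
Tree: B1–B2, B1–B3, B1–B4, B2–B5, B1–B6, B4–B7, B5–B8

The largest bag has 2 vertices, giving width 1; this decomposition certifies tw(G) ≤ 1. G has an edge, so its treewidth is at least 1. The upper and lower bounds meet at 1, so that is the treewidth.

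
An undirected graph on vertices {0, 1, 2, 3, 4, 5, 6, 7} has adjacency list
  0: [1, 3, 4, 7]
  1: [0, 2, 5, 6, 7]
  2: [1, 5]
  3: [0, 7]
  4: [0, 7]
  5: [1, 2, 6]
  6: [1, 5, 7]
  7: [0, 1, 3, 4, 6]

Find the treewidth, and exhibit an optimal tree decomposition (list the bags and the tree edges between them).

The largest bag has 3 vertices, giving width 2; this decomposition certifies tw(G) ≤ 2. Conversely, {0, 1, 7} is a clique of size 3, and the vertices of any clique must share a bag in every tree decomposition; so some bag has ≥ 3 vertices and tw(G) ≥ 2. The upper and lower bounds meet at 2, so that is the treewidth.

Treewidth 2.
Bags: B1 = {0, 3, 7}  B2 = {0, 4, 7}  B3 = {0, 1, 7}  B4 = {1, 6, 7}  B5 = {1, 5, 6}  B6 = {1, 2, 5}
Tree: B1–B2, B2–B3, B3–B4, B4–B5, B5–B6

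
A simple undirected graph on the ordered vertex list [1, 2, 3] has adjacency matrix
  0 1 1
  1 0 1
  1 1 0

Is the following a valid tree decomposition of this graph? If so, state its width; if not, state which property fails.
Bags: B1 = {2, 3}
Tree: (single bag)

A tree decomposition must satisfy three properties: every vertex lies in some bag; for every edge, both endpoints lie together in some bag; and for every vertex, the bags containing it form a connected subtree. Here vertex 1 appears in no bag, so the decomposition is invalid.

No — vertex 1 appears in no bag.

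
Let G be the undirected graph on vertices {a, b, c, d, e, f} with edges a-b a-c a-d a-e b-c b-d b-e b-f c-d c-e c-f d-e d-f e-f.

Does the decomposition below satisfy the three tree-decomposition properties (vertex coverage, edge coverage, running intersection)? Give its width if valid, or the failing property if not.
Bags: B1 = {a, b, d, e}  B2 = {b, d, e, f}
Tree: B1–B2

No — vertex c appears in no bag.

A tree decomposition must satisfy three properties: every vertex lies in some bag; for every edge, both endpoints lie together in some bag; and for every vertex, the bags containing it form a connected subtree. Here vertex c appears in no bag, so the decomposition is invalid.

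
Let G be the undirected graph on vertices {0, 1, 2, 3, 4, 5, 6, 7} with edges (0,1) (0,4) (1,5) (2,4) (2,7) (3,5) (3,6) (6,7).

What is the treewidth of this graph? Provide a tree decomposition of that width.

Treewidth 2.
One optimal decomposition is:
Bags: B1 = {2, 4, 7}  B2 = {0, 4, 7}  B3 = {0, 1, 7}  B4 = {1, 5, 7}  B5 = {3, 5, 7}  B6 = {3, 6, 7}
Tree: B1–B2, B2–B3, B3–B4, B4–B5, B5–B6

Each bag holds 3 vertices, so the decomposition has width 2, which upper-bounds the treewidth. Since 7–2–4–0–1–5–3–6–7 is a cycle in G, G is not acyclic. Forests are exactly the graphs of treewidth ≤ 1, so tw(G) ≥ 2. The upper and lower bounds meet at 2, so that is the treewidth.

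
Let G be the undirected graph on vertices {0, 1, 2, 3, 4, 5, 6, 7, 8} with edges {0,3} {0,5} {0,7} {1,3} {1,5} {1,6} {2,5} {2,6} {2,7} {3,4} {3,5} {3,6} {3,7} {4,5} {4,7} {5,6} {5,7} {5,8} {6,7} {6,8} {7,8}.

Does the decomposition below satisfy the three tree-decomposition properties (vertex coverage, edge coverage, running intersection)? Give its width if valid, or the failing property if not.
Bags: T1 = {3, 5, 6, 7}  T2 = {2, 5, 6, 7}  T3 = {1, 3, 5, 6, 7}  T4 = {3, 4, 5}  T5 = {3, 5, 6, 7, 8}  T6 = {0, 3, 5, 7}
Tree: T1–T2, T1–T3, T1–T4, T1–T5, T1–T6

No — edge (7,4) lies in no bag.

A tree decomposition must satisfy three properties: every vertex lies in some bag; for every edge, both endpoints lie together in some bag; and for every vertex, the bags containing it form a connected subtree. Here edge (7,4) lies in no bag, so the decomposition is invalid.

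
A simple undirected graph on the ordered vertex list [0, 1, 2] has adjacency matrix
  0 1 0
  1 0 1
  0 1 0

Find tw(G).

A width-1 tree decomposition is:
Bags: B1 = {0, 1}  B2 = {1, 2}
Tree: B1–B2
The largest bag has 2 vertices, giving width 1; this decomposition certifies tw(G) ≤ 1. Since G has at least one edge (e.g. 0–1), it is not an edgeless graph, so tw(G) ≥ 1. Combining the bounds, tw(G) = 1.

1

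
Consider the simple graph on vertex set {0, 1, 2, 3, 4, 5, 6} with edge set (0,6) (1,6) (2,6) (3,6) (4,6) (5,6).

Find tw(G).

1

A width-1 tree decomposition is:
Bags: B1 = {3, 6}  B2 = {1, 6}  B3 = {4, 6}  B4 = {2, 6}  B5 = {5, 6}  B6 = {0, 6}
Tree: B1–B2, B2–B3, B1–B4, B3–B5, B2–B6
Each bag holds 2 vertices, so the decomposition has width 1, which upper-bounds the treewidth. G has an edge, so its treewidth is at least 1. The upper and lower bounds meet at 1, so that is the treewidth.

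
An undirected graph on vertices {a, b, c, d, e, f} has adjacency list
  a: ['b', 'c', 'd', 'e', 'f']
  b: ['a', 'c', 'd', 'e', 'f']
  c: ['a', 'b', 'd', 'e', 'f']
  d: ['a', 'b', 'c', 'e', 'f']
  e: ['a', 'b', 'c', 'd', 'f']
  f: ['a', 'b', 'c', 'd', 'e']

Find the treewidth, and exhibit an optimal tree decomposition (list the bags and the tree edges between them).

Treewidth 5.
One such decomposition:
Bags: B1 = {a, b, c, d, e, f}
Tree: (single bag)

A single bag containing all 6 vertices is trivially a valid decomposition of width 5. For the lower bound, the 6 vertices {a, b, c, d, e, f} are pairwise adjacent, and any tree decomposition puts a clique entirely inside one bag — forcing width ≥ 5. Combining the bounds, tw(G) = 5.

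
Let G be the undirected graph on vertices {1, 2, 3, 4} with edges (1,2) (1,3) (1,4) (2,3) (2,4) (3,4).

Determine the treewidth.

3

A width-3 tree decomposition is:
Bags: B1 = {1, 2, 3, 4}
Tree: (single bag)
A single bag containing all 4 vertices is trivially a valid decomposition of width 3. For the lower bound, the 4 vertices {1, 2, 3, 4} are pairwise adjacent, and any tree decomposition puts a clique entirely inside one bag — forcing width ≥ 3. Hence tw(G) = 3 exactly.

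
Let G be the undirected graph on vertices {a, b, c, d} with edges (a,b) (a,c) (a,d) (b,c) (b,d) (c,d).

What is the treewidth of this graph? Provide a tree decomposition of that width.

A single bag containing all 4 vertices is trivially a valid decomposition of width 3. Conversely, {a, b, c, d} is a clique of size 4, and the vertices of any clique must share a bag in every tree decomposition; so some bag has ≥ 4 vertices and tw(G) ≥ 3. Hence tw(G) = 3 exactly.

Treewidth 3.
One optimal decomposition is:
Bags: B1 = {a, b, c, d}
Tree: (single bag)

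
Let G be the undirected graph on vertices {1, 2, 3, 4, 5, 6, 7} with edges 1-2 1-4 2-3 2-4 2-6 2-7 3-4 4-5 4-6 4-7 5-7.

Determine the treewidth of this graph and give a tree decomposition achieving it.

Treewidth 2.
One optimal decomposition is:
Bags: B1 = {2, 3, 4}  B2 = {2, 4, 6}  B3 = {2, 4, 7}  B4 = {1, 2, 4}  B5 = {4, 5, 7}
Tree: B1–B2, B2–B3, B2–B4, B3–B5

Each bag holds 3 vertices, so the decomposition has width 2, which upper-bounds the treewidth. Conversely, {1, 2, 4} is a clique of size 3, and the vertices of any clique must share a bag in every tree decomposition; so some bag has ≥ 3 vertices and tw(G) ≥ 2. Therefore the treewidth is 2.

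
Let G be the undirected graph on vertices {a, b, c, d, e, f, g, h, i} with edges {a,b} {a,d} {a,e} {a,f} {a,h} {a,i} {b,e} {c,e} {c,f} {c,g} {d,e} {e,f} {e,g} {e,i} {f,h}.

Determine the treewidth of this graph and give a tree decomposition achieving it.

Treewidth 2.
Bags: B1 = {a, b, e}  B2 = {a, e, f}  B3 = {c, e, f}  B4 = {a, f, h}  B5 = {a, d, e}  B6 = {c, e, g}  B7 = {a, e, i}
Tree: B1–B2, B2–B3, B2–B4, B2–B5, B3–B6, B2–B7

Every bag has size at most 3, so the width is 3 − 1 = 2 and tw(G) ≤ 2. For the lower bound, the 3 vertices {c, e, g} are pairwise adjacent, and any tree decomposition puts a clique entirely inside one bag — forcing width ≥ 2. Hence tw(G) = 2 exactly.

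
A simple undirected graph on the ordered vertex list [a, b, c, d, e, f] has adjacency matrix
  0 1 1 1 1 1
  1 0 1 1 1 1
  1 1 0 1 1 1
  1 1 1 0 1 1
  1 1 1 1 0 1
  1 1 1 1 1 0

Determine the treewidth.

A width-5 tree decomposition is:
Bags: B1 = {a, b, c, d, e, f}
Tree: (single bag)
With just one bag of size 6, the width is 6 − 1 = 5, so tw(G) ≤ 5. Conversely, {a, b, c, d, e, f} is a clique of size 6, and the vertices of any clique must share a bag in every tree decomposition; so some bag has ≥ 6 vertices and tw(G) ≥ 5. The upper and lower bounds meet at 5, so that is the treewidth.

5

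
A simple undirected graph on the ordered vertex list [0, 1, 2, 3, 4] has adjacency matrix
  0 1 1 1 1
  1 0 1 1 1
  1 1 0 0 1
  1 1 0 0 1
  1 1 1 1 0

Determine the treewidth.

3

A width-3 tree decomposition is:
Bags: B1 = {0, 1, 2, 4}  B2 = {0, 1, 3, 4}
Tree: B1–B2
The largest bag has 4 vertices, giving width 3; this decomposition certifies tw(G) ≤ 3. On the other hand G contains the 4-clique {0, 1, 2, 4}. A clique must lie in a single bag of any decomposition, so no decomposition can have width below 3. Hence tw(G) = 3 exactly.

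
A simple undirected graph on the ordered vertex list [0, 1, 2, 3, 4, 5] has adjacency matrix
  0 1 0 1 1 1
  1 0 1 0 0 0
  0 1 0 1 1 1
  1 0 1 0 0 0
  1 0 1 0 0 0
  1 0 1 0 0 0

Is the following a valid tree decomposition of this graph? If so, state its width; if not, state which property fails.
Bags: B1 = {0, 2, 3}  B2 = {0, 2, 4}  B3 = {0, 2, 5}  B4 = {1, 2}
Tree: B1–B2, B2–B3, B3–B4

A tree decomposition must satisfy three properties: every vertex lies in some bag; for every edge, both endpoints lie together in some bag; and for every vertex, the bags containing it form a connected subtree. Here edge (0,1) lies in no bag, so the decomposition is invalid.

No — edge (0,1) lies in no bag.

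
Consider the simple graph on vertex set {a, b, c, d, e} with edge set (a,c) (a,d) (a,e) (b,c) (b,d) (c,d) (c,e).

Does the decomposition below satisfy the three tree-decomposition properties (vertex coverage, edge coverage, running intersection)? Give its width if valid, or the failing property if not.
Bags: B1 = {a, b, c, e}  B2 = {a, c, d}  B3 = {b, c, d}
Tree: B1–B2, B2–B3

A tree decomposition must satisfy three properties: every vertex lies in some bag; for every edge, both endpoints lie together in some bag; and for every vertex, the bags containing it form a connected subtree. Here bags containing vertex b are not connected in the tree, so the decomposition is invalid.

No — bags containing vertex b are not connected in the tree.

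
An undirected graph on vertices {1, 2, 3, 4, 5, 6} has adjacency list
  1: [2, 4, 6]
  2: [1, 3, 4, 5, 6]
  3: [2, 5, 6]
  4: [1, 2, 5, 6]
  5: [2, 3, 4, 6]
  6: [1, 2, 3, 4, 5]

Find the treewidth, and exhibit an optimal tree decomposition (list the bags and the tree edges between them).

Treewidth 3.
Bags: B1 = {1, 2, 4, 6}  B2 = {2, 4, 5, 6}  B3 = {2, 3, 5, 6}
Tree: B1–B2, B2–B3

The largest bag has 4 vertices, giving width 3; this decomposition certifies tw(G) ≤ 3. For the lower bound, the 4 vertices {2, 3, 5, 6} are pairwise adjacent, and any tree decomposition puts a clique entirely inside one bag — forcing width ≥ 3. The upper and lower bounds meet at 3, so that is the treewidth.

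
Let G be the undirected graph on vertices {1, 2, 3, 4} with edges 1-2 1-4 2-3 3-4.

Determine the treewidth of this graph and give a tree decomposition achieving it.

Each bag holds 3 vertices, so the decomposition has width 2, which upper-bounds the treewidth. The edges 1–4–3–2–1 form a cycle, so G is not a tree and its treewidth is at least 2. Hence tw(G) = 2 exactly.

Treewidth 2.
Bags: B1 = {1, 3, 4}  B2 = {1, 2, 3}
Tree: B1–B2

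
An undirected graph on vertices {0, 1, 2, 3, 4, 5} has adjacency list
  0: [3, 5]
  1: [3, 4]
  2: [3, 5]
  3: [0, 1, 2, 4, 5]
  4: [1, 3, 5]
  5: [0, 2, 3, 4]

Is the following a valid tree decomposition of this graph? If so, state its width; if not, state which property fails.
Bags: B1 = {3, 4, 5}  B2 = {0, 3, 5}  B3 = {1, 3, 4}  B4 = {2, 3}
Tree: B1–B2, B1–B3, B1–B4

No — edge (5,2) lies in no bag.

A tree decomposition must satisfy three properties: every vertex lies in some bag; for every edge, both endpoints lie together in some bag; and for every vertex, the bags containing it form a connected subtree. Here edge (5,2) lies in no bag, so the decomposition is invalid.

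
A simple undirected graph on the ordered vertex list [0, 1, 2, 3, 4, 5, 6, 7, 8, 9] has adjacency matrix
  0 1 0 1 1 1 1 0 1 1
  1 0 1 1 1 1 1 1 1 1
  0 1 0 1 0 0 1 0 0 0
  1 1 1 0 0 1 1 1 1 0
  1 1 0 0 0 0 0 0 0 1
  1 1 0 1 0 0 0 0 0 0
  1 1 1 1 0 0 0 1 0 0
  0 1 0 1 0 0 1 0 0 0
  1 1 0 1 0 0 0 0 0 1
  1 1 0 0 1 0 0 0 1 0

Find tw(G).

A width-3 tree decomposition is:
Bags: B1 = {0, 1, 3, 6}  B2 = {1, 3, 6, 7}  B3 = {0, 1, 3, 8}  B4 = {0, 1, 8, 9}  B5 = {1, 2, 3, 6}  B6 = {0, 1, 3, 5}  B7 = {0, 1, 4, 9}
Tree: B1–B2, B1–B3, B3–B4, B1–B5, B1–B6, B4–B7
Each bag holds 4 vertices, so the decomposition has width 3, which upper-bounds the treewidth. For the lower bound, the 4 vertices {0, 1, 8, 9} are pairwise adjacent, and any tree decomposition puts a clique entirely inside one bag — forcing width ≥ 3. Combining the bounds, tw(G) = 3.

3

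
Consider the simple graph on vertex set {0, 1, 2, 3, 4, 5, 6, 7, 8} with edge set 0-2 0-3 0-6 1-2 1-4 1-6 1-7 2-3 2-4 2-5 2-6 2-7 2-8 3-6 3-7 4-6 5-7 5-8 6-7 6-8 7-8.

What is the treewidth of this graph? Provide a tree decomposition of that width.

Each bag holds 4 vertices, so the decomposition has width 3, which upper-bounds the treewidth. Conversely, {2, 5, 7, 8} is a clique of size 4, and the vertices of any clique must share a bag in every tree decomposition; so some bag has ≥ 4 vertices and tw(G) ≥ 3. Hence tw(G) = 3 exactly.

Treewidth 3.
One such decomposition:
Bags: B1 = {1, 2, 6, 7}  B2 = {2, 3, 6, 7}  B3 = {2, 6, 7, 8}  B4 = {1, 2, 4, 6}  B5 = {2, 5, 7, 8}  B6 = {0, 2, 3, 6}
Tree: B1–B2, B2–B3, B1–B4, B3–B5, B2–B6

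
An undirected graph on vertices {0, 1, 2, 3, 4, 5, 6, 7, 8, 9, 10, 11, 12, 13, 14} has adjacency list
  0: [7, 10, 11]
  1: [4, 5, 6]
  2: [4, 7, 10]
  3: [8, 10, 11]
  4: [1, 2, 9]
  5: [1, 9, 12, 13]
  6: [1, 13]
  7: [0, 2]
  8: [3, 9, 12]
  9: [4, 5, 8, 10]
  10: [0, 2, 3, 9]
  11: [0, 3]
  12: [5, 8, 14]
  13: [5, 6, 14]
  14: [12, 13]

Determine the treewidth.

3

A width-3 tree decomposition is:
Bags: B1 = {0, 3, 7, 11}  B2 = {0, 3, 7, 10}  B3 = {2, 3, 7, 10}  B4 = {2, 3, 8, 10}  B5 = {2, 8, 9, 10}  B6 = {2, 4, 8, 9}  B7 = {4, 8, 9, 12}  B8 = {4, 5, 9, 12}  B9 = {1, 4, 5, 12}  B10 = {1, 5, 12, 14}  B11 = {1, 5, 13, 14}  B12 = {1, 6, 13, 14}
Tree: B1–B2, B2–B3, B3–B4, B4–B5, B5–B6, B6–B7, B7–B8, B8–B9, B9–B10, B10–B11, B11–B12
The largest bag has 4 vertices, giving width 3; this decomposition certifies tw(G) ≤ 3. For the lower bound: the 4 vertex sets {0,7,11}, {3}, {10}, {2,4,8,9} are disjoint, each induces a connected subgraph, and every pair is joined by at least one edge of G. Contracting each set to a single vertex therefore yields K_{4} as a minor, and since treewidth is minor-monotone, tw(G) ≥ tw(K_{4}) = 3. Combining the bounds, tw(G) = 3.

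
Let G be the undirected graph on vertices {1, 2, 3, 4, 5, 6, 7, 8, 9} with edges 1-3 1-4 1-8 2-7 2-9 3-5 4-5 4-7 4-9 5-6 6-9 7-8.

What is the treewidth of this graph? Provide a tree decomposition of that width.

Treewidth 3.
One optimal decomposition is:
Bags: B1 = {1, 3, 5, 8}  B2 = {1, 4, 5, 8}  B3 = {4, 5, 7, 8}  B4 = {4, 5, 6, 7}  B5 = {4, 6, 7, 9}  B6 = {2, 6, 7, 9}
Tree: B1–B2, B2–B3, B3–B4, B4–B5, B5–B6

Every bag has size at most 4, so the width is 4 − 1 = 3 and tw(G) ≤ 3. For the lower bound: the 4 vertex sets {1,3,8}, {5}, {4}, {2,6,7,9} are disjoint, each induces a connected subgraph, and every pair is joined by at least one edge of G. Contracting each set to a single vertex therefore yields K_{4} as a minor, and since treewidth is minor-monotone, tw(G) ≥ tw(K_{4}) = 3. The upper and lower bounds meet at 3, so that is the treewidth.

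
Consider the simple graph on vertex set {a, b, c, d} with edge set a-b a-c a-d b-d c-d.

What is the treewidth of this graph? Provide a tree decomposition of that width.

Treewidth 2.
One such decomposition:
Bags: B1 = {a, c, d}  B2 = {a, b, d}
Tree: B1–B2

Every bag has size at most 3, so the width is 3 − 1 = 2 and tw(G) ≤ 2. On the other hand G contains the 3-clique {a, c, d}. A clique must lie in a single bag of any decomposition, so no decomposition can have width below 2. The upper and lower bounds meet at 2, so that is the treewidth.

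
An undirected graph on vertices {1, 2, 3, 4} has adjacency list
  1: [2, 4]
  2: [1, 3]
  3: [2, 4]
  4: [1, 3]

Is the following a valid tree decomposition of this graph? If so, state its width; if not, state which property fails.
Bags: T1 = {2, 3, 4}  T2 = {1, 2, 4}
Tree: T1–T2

Checking the three conditions: (i) the bags cover all of {1, 2, 3, 4}; (ii) for each edge, some bag contains both endpoints; (iii) the bags containing any fixed vertex form a subtree. All hold, so the decomposition is valid with width 3 − 1 = 2.

Yes; width 2.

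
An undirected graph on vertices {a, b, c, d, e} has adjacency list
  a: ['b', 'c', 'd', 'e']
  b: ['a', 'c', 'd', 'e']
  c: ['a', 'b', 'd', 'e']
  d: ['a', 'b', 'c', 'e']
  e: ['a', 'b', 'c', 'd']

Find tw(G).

4

A width-4 tree decomposition is:
Bags: B1 = {a, b, c, d, e}
Tree: (single bag)
A single bag containing all 5 vertices is trivially a valid decomposition of width 4. Conversely, {a, b, c, d, e} is a clique of size 5, and the vertices of any clique must share a bag in every tree decomposition; so some bag has ≥ 5 vertices and tw(G) ≥ 4. Therefore the treewidth is 4.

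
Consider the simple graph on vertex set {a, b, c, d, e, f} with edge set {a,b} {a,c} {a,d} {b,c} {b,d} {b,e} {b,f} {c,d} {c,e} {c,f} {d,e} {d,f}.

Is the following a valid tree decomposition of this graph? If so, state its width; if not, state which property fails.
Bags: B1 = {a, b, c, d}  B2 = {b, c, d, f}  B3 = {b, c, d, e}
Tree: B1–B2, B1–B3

Yes; width 3.

Checking the three conditions: (i) the bags cover all of {a, b, c, d, e, f}; (ii) for each edge, some bag contains both endpoints; (iii) the bags containing any fixed vertex form a subtree. All hold, so the decomposition is valid with width 4 − 1 = 3.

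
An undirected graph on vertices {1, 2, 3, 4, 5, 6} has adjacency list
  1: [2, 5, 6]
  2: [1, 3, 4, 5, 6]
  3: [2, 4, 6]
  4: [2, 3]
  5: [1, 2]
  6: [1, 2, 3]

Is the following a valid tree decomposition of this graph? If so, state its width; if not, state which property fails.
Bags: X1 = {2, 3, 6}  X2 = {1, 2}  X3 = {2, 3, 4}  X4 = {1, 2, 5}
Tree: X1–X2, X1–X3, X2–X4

No — edge (6,1) lies in no bag.

A tree decomposition must satisfy three properties: every vertex lies in some bag; for every edge, both endpoints lie together in some bag; and for every vertex, the bags containing it form a connected subtree. Here edge (6,1) lies in no bag, so the decomposition is invalid.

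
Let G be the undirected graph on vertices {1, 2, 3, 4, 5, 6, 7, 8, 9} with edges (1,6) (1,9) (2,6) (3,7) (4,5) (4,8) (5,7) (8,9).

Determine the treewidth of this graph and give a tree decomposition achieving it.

Every bag has size at most 2, so the width is 2 − 1 = 1 and tw(G) ≤ 1. Since G has at least one edge (e.g. 2–6), it is not an edgeless graph, so tw(G) ≥ 1. Therefore the treewidth is 1.

Treewidth 1.
Bags: B1 = {2, 6}  B2 = {1, 6}  B3 = {1, 9}  B4 = {8, 9}  B5 = {4, 8}  B6 = {4, 5}  B7 = {5, 7}  B8 = {3, 7}
Tree: B1–B2, B2–B3, B3–B4, B4–B5, B5–B6, B6–B7, B7–B8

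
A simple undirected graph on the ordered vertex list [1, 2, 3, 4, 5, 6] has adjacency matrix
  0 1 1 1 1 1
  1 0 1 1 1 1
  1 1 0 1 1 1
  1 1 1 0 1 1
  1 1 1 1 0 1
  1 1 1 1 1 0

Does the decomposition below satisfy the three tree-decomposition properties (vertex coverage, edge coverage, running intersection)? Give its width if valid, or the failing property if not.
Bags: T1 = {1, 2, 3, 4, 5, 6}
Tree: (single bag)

Every vertex of G appears in some bag (union = {1, 2, 3, 4, 5, 6}); every edge is covered by a bag; and for each vertex v the set of bags containing v is connected in the bag tree. The decomposition is therefore valid. The largest bag has 6 vertices, so the width is 5.

Yes; width 5.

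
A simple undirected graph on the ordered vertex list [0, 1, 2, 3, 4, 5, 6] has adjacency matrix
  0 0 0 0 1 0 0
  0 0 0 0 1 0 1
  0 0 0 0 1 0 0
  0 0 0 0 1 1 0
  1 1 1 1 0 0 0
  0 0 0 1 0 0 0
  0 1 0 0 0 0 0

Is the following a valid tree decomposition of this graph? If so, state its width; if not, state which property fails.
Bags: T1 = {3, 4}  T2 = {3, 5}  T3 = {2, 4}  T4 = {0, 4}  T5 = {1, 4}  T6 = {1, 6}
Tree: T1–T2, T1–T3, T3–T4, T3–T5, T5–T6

Yes; width 1.

Vertex coverage: the bags together contain {0, 1, 2, 3, 4, 5, 6}, the full vertex set. Edge coverage: each edge of G has both endpoints in at least one bag. Running intersection: for every vertex, the bags containing it form a connected subtree. All three properties hold, so this is a valid tree decomposition of width max|bag| − 1 = 1, and hence tw(G) ≤ 1.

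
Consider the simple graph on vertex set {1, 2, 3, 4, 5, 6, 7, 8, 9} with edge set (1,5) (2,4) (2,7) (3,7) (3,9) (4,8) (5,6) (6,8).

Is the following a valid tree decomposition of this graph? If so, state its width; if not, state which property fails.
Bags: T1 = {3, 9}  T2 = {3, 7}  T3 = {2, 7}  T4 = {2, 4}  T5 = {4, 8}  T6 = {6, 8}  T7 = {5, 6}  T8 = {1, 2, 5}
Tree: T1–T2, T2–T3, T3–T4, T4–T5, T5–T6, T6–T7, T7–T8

A tree decomposition must satisfy three properties: every vertex lies in some bag; for every edge, both endpoints lie together in some bag; and for every vertex, the bags containing it form a connected subtree. Here bags containing vertex 2 are not connected in the tree, so the decomposition is invalid.

No — bags containing vertex 2 are not connected in the tree.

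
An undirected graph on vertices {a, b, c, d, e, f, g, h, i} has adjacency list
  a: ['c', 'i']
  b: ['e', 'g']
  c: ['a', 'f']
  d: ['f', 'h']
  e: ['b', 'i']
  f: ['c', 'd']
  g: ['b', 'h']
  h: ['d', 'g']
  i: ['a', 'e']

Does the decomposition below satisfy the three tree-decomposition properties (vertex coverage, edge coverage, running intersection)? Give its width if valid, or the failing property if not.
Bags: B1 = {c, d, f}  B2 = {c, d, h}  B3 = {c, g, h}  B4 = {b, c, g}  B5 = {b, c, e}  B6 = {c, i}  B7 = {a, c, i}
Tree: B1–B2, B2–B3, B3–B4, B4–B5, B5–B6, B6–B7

No — edge (e,i) lies in no bag.

A tree decomposition must satisfy three properties: every vertex lies in some bag; for every edge, both endpoints lie together in some bag; and for every vertex, the bags containing it form a connected subtree. Here edge (e,i) lies in no bag, so the decomposition is invalid.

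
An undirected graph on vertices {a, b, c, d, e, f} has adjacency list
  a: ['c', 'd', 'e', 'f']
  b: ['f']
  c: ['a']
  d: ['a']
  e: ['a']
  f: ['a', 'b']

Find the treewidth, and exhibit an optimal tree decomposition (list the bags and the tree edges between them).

Every bag has size at most 2, so the width is 2 − 1 = 1 and tw(G) ≤ 1. Since G has at least one edge (e.g. d–a), it is not an edgeless graph, so tw(G) ≥ 1. The upper and lower bounds meet at 1, so that is the treewidth.

Treewidth 1.
One such decomposition:
Bags: B1 = {a, d}  B2 = {a, f}  B3 = {a, c}  B4 = {b, f}  B5 = {a, e}
Tree: B1–B2, B2–B3, B2–B4, B1–B5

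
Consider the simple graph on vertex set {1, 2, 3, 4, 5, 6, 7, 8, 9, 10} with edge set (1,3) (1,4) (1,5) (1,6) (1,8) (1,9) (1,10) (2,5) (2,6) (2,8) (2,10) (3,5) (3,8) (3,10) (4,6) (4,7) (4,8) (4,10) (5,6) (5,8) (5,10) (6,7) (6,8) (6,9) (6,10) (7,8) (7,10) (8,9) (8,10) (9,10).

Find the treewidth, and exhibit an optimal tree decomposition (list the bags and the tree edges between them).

Treewidth 4.
Bags: B1 = {4, 6, 7, 8, 10}  B2 = {1, 4, 6, 8, 10}  B3 = {1, 5, 6, 8, 10}  B4 = {2, 5, 6, 8, 10}  B5 = {1, 6, 8, 9, 10}  B6 = {1, 3, 5, 8, 10}
Tree: B1–B2, B2–B3, B3–B4, B3–B5, B3–B6

The largest bag has 5 vertices, giving width 4; this decomposition certifies tw(G) ≤ 4. Conversely, {1, 3, 5, 8, 10} is a clique of size 5, and the vertices of any clique must share a bag in every tree decomposition; so some bag has ≥ 5 vertices and tw(G) ≥ 4. The upper and lower bounds meet at 4, so that is the treewidth.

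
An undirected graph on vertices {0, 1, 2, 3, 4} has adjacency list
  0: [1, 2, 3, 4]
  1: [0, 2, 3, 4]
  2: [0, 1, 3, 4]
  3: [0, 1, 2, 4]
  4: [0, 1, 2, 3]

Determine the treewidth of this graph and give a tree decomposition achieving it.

A single bag containing all 5 vertices is trivially a valid decomposition of width 4. On the other hand G contains the 5-clique {0, 1, 2, 3, 4}. A clique must lie in a single bag of any decomposition, so no decomposition can have width below 4. Hence tw(G) = 4 exactly.

Treewidth 4.
Bags: B1 = {0, 1, 2, 3, 4}
Tree: (single bag)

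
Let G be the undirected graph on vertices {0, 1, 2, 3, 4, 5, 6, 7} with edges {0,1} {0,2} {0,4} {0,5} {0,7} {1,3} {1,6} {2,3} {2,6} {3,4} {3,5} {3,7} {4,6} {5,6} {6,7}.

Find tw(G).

A width-3 tree decomposition is:
Bags: B1 = {0, 3, 4, 6}  B2 = {0, 1, 3, 6}  B3 = {0, 3, 5, 6}  B4 = {0, 2, 3, 6}  B5 = {0, 3, 6, 7}
Tree: B1–B2, B2–B3, B3–B4, B4–B5
The largest bag has 4 vertices, giving width 3; this decomposition certifies tw(G) ≤ 3. For the lower bound: the 4 vertex sets {3,4}, {1,6}, {0}, {5} are disjoint, each induces a connected subgraph, and every pair is joined by at least one edge of G. Contracting each set to a single vertex therefore yields K_{4} as a minor, and since treewidth is minor-monotone, tw(G) ≥ tw(K_{4}) = 3. The upper and lower bounds meet at 3, so that is the treewidth.

3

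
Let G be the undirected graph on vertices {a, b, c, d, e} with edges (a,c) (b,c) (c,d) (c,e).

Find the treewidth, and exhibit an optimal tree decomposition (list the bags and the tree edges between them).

Treewidth 1.
One optimal decomposition is:
Bags: B1 = {c, d}  B2 = {b, c}  B3 = {c, e}  B4 = {a, c}
Tree: B1–B2, B2–B3, B2–B4

Each bag holds 2 vertices, so the decomposition has width 1, which upper-bounds the treewidth. Since G has at least one edge (e.g. c–d), it is not an edgeless graph, so tw(G) ≥ 1. Therefore the treewidth is 1.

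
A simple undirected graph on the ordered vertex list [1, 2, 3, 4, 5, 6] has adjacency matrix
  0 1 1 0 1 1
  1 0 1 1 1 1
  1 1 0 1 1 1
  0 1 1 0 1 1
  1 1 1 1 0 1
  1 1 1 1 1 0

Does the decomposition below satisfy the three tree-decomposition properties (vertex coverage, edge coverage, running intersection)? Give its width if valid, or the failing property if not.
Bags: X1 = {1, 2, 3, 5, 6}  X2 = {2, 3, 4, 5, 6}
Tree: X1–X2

Yes; width 4.

Every vertex of G appears in some bag (union = {1, 2, 3, 4, 5, 6}); every edge is covered by a bag; and for each vertex v the set of bags containing v is connected in the bag tree. The decomposition is therefore valid. The largest bag has 5 vertices, so the width is 4.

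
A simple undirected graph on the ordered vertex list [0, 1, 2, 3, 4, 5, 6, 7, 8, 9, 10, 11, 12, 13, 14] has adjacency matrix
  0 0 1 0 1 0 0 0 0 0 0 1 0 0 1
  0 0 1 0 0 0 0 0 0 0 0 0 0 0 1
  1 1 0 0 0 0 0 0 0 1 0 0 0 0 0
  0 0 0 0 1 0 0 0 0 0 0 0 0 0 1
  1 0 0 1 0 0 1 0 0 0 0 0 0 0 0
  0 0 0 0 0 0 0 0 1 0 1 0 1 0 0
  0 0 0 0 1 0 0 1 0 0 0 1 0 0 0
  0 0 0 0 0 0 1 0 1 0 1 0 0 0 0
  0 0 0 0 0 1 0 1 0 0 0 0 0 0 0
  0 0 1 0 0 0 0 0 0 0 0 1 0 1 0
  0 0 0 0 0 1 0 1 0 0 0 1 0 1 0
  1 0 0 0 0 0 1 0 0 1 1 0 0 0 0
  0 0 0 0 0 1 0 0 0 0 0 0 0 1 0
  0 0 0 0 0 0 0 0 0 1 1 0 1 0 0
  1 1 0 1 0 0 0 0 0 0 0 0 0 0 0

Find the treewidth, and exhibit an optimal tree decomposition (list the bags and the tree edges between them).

Treewidth 3.
Bags: B1 = {5, 8, 12, 13}  B2 = {5, 8, 10, 13}  B3 = {7, 8, 10, 13}  B4 = {7, 9, 10, 13}  B5 = {7, 9, 10, 11}  B6 = {6, 7, 9, 11}  B7 = {2, 6, 9, 11}  B8 = {0, 2, 6, 11}  B9 = {0, 2, 4, 6}  B10 = {0, 1, 2, 4}  B11 = {0, 1, 4, 14}  B12 = {1, 3, 4, 14}
Tree: B1–B2, B2–B3, B3–B4, B4–B5, B5–B6, B6–B7, B7–B8, B8–B9, B9–B10, B10–B11, B11–B12

Each bag holds 4 vertices, so the decomposition has width 3, which upper-bounds the treewidth. For the lower bound: the 4 vertex sets {5,8,12}, {13}, {10}, {6,7,9,11} are disjoint, each induces a connected subgraph, and every pair is joined by at least one edge of G. Contracting each set to a single vertex therefore yields K_{4} as a minor, and since treewidth is minor-monotone, tw(G) ≥ tw(K_{4}) = 3. Hence tw(G) = 3 exactly.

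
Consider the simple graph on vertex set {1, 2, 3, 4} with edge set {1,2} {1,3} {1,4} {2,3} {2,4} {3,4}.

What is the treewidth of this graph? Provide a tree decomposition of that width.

Treewidth 3.
One optimal decomposition is:
Bags: B1 = {1, 2, 3, 4}
Tree: (single bag)

With just one bag of size 4, the width is 4 − 1 = 3, so tw(G) ≤ 3. Conversely, {1, 2, 3, 4} is a clique of size 4, and the vertices of any clique must share a bag in every tree decomposition; so some bag has ≥ 4 vertices and tw(G) ≥ 3. Hence tw(G) = 3 exactly.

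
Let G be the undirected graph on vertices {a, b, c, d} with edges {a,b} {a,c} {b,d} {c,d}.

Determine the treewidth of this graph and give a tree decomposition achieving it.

Each bag holds 3 vertices, so the decomposition has width 2, which upper-bounds the treewidth. The edges b–a–c–d–b form a cycle, so G is not a tree and its treewidth is at least 2. The upper and lower bounds meet at 2, so that is the treewidth.

Treewidth 2.
One optimal decomposition is:
Bags: B1 = {a, b, c}  B2 = {b, c, d}
Tree: B1–B2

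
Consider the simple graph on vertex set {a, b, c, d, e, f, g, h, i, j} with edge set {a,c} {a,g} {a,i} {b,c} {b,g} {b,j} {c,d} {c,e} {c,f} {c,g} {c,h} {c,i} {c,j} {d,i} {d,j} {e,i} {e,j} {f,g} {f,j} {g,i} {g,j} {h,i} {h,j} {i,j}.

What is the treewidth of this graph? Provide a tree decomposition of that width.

Treewidth 3.
One such decomposition:
Bags: B1 = {c, f, g, j}  B2 = {c, g, i, j}  B3 = {c, d, i, j}  B4 = {b, c, g, j}  B5 = {c, h, i, j}  B6 = {a, c, g, i}  B7 = {c, e, i, j}
Tree: B1–B2, B2–B3, B1–B4, B3–B5, B2–B6, B3–B7

Every bag has size at most 4, so the width is 4 − 1 = 3 and tw(G) ≤ 3. Conversely, {c, f, g, j} is a clique of size 4, and the vertices of any clique must share a bag in every tree decomposition; so some bag has ≥ 4 vertices and tw(G) ≥ 3. The upper and lower bounds meet at 3, so that is the treewidth.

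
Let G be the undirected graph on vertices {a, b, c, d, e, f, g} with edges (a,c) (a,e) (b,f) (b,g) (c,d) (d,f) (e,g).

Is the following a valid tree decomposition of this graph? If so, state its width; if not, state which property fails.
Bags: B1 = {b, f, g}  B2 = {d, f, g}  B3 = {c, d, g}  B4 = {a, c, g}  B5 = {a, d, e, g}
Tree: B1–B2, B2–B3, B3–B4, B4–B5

A tree decomposition must satisfy three properties: every vertex lies in some bag; for every edge, both endpoints lie together in some bag; and for every vertex, the bags containing it form a connected subtree. Here bags containing vertex d are not connected in the tree, so the decomposition is invalid.

No — bags containing vertex d are not connected in the tree.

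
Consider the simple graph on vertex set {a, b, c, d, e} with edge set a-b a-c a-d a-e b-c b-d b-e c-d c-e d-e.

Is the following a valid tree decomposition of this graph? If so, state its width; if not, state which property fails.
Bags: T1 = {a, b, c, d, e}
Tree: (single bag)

Every vertex of G appears in some bag (union = {a, b, c, d, e}); every edge is covered by a bag; and for each vertex v the set of bags containing v is connected in the bag tree. The decomposition is therefore valid. The largest bag has 5 vertices, so the width is 4.

Yes; width 4.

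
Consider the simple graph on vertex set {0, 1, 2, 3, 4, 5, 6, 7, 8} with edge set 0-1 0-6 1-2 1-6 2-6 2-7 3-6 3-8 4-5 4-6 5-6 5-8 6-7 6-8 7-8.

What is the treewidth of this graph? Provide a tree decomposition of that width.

Every bag has size at most 3, so the width is 3 − 1 = 2 and tw(G) ≤ 2. On the other hand G contains the 3-clique {0, 1, 6}. A clique must lie in a single bag of any decomposition, so no decomposition can have width below 2. Hence tw(G) = 2 exactly.

Treewidth 2.
One such decomposition:
Bags: B1 = {6, 7, 8}  B2 = {5, 6, 8}  B3 = {2, 6, 7}  B4 = {1, 2, 6}  B5 = {3, 6, 8}  B6 = {4, 5, 6}  B7 = {0, 1, 6}
Tree: B1–B2, B1–B3, B3–B4, B1–B5, B2–B6, B4–B7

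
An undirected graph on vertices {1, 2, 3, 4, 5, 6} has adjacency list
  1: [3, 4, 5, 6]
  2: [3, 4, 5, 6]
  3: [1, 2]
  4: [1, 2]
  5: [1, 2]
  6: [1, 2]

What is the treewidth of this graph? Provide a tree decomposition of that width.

Every bag has size at most 3, so the width is 3 − 1 = 2 and tw(G) ≤ 2. Since 2–5–1–3–2 is a cycle in G, G is not acyclic. Forests are exactly the graphs of treewidth ≤ 1, so tw(G) ≥ 2. Hence tw(G) = 2 exactly.

Treewidth 2.
Bags: B1 = {1, 2, 5}  B2 = {1, 2, 3}  B3 = {1, 2, 6}  B4 = {1, 2, 4}
Tree: B1–B2, B2–B3, B3–B4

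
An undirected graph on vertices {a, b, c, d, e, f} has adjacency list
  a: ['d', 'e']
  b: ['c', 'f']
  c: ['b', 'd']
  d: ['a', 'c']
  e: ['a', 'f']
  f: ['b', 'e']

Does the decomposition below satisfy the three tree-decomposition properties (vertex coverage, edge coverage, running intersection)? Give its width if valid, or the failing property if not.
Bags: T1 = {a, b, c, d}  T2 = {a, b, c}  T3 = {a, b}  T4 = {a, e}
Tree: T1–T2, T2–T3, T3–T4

A tree decomposition must satisfy three properties: every vertex lies in some bag; for every edge, both endpoints lie together in some bag; and for every vertex, the bags containing it form a connected subtree. Here vertex f appears in no bag, so the decomposition is invalid.

No — vertex f appears in no bag.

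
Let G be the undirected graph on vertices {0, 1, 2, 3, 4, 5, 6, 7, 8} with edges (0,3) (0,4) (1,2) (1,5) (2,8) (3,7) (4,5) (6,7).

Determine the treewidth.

1

A width-1 tree decomposition is:
Bags: B1 = {6, 7}  B2 = {3, 7}  B3 = {0, 3}  B4 = {0, 4}  B5 = {4, 5}  B6 = {1, 5}  B7 = {1, 2}  B8 = {2, 8}
Tree: B1–B2, B2–B3, B3–B4, B4–B5, B5–B6, B6–B7, B7–B8
The largest bag has 2 vertices, giving width 1; this decomposition certifies tw(G) ≤ 1. Since G has at least one edge (e.g. 6–7), it is not an edgeless graph, so tw(G) ≥ 1. The upper and lower bounds meet at 1, so that is the treewidth.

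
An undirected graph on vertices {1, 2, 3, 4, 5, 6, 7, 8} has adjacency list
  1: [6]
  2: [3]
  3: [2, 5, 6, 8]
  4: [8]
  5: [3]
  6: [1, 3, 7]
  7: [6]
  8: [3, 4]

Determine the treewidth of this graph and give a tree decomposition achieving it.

The largest bag has 2 vertices, giving width 1; this decomposition certifies tw(G) ≤ 1. Since G has at least one edge (e.g. 6–3), it is not an edgeless graph, so tw(G) ≥ 1. Hence tw(G) = 1 exactly.

Treewidth 1.
One optimal decomposition is:
Bags: B1 = {3, 6}  B2 = {3, 8}  B3 = {3, 5}  B4 = {2, 3}  B5 = {6, 7}  B6 = {1, 6}  B7 = {4, 8}
Tree: B1–B2, B2–B3, B3–B4, B1–B5, B1–B6, B2–B7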